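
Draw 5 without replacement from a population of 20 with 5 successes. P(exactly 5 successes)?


P(X=5) = C(5,5)*C(15,0) / C(20,5)
= 1*1 / 15504
= 1/15504

1/15504


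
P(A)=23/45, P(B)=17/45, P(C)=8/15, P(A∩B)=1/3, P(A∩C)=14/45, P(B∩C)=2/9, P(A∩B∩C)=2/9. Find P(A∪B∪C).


P(A∪B∪C) = P(A)+P(B)+P(C) - P(AB)-P(AC)-P(BC) + P(ABC)
= 23/45+17/45+8/15 - 1/3-14/45-2/9 + 2/9
= 7/9

7/9


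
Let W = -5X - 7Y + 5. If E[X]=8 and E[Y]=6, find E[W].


E[-5X - 7Y + 5] = -5*E[X] - 7*E[Y] + 5
= (-5)*(8) + (-7)*(6) + (5)
= -40 - 42 + 5 = -77

-77


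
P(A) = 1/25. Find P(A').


P(A') = 1 - P(A) = 1 - 1/25 = 24/25

24/25


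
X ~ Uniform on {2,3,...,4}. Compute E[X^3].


E[X^3] = (1/3) * sum(x^3 for x=2..4)
= 99/3 = 33

33


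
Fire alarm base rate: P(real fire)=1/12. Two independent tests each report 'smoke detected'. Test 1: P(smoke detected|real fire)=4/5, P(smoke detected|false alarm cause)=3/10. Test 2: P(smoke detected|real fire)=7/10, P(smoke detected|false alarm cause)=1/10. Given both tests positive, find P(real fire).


After test 1: P(+) = 4/5*1/12 + 3/10*11/12 = 41/120
P(B|+) = (1/15)/(41/120) = 8/41
After test 2 (use post1 as new prior): P(+) = 7/10*8/41 + 1/10*33/41 = 89/410
P(B|+,+) = (28/205)/(89/410) = 56/89

56/89


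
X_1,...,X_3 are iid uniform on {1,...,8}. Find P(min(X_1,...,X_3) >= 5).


P(min >= 5) = P(all X_i >= 5) = (P(X_1 >= 5))^3
= (4/8)^3 = (1/2)^3 = 1/8

1/8


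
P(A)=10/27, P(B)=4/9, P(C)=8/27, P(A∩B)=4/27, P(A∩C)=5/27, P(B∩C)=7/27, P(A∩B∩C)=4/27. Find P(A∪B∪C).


P(A∪B∪C) = P(A)+P(B)+P(C) - P(AB)-P(AC)-P(BC) + P(ABC)
= 10/27+4/9+8/27 - 4/27-5/27-7/27 + 4/27
= 2/3

2/3


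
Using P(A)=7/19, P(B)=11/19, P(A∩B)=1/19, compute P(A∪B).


P(A∪B) = P(A) + P(B) - P(A∩B)
= 7/19 + 11/19 - 1/19 = 17/19

17/19


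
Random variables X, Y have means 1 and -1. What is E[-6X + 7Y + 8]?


E[-6X + 7Y + 8] = -6*E[X] + 7*E[Y] + 8
= (-6)*(1) + (7)*(-1) + (8)
= -6 - 7 + 8 = -5

-5


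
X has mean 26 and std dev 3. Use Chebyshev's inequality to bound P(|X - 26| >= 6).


k = 6/3 = 2
Chebyshev: P(|X-mu| >= k*sigma) <= 1/k^2 = 1/2^2 = 1/4

1/4


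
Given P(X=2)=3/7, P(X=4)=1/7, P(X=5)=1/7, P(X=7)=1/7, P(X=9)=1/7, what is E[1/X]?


E[1/X] = sum(g(x)*P(x))
= 1/2*3/7 + 1/4*1/7 + 1/5*1/7 + 1/7*1/7 + 1/9*1/7
= 2777/8820

2777/8820


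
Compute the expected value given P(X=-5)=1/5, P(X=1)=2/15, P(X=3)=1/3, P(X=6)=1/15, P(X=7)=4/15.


E[X] = sum(x * P(x))
= -5*1/5 + 1*2/15 + 3*1/3 + 6*1/15 + 7*4/15
= 12/5

12/5


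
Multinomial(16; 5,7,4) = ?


16! = 20922789888000
Denominator: 5!=120 * 7!=5040 * 4!=24
Coefficient = 20922789888000 / 14515200 = 1441440

1441440


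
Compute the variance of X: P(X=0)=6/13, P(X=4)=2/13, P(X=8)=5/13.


E[X] = 48/13, E[X^2] = 352/13
Var(X) = E[X^2] - (E[X])^2 = 352/13 - (48/13)^2 = 2272/169

2272/169


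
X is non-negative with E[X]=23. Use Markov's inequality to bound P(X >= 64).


Markov: P(X >= a) <= E[X]/a
P(X >= 64) <= 23/64

23/64


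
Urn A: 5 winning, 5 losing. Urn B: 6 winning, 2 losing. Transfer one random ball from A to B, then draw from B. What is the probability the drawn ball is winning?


P(transfer winning) = 5/10 = 1/2; P(transfer losing) = 1/2
If winning transferred: Urn II has 7 winning of 9, so P(winning|winning moved) = 7/9
If losing transferred: Urn II has 6 winning of 9, so P(winning|losing moved) = 2/3
By total probability: P(winning) = 1/2*7/9 + 1/2*2/3 = 13/18

13/18


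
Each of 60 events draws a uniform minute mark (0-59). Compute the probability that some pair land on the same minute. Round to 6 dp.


P(all different) = prod((60-i)/60 for i=0..59) = 0.000000
P(at least one match) = 1 - 0.000000 = 1.000000

1.000000


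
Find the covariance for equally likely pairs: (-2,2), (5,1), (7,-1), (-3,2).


E[X]=7/4, E[Y]=1, E[XY]=-3
Cov(X,Y) = E[XY] - E[X]E[Y] = -3 - 7/4*1 = -19/4

-19/4


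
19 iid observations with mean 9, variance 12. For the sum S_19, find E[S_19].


E[S_n] = n*E[X_1] = 19*9 = 171

171


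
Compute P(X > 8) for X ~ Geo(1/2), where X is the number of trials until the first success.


P(X > 8) = P(first 8 trials all fail) = (1-p)^8 = (1/2)^8 = 1/256

1/256


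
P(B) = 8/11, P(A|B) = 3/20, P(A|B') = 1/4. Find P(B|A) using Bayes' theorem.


P(A) = P(A|B)P(B) + P(A|B')P(B') = 3/20*8/11 + 1/4*3/11 = 39/220
P(B|A) = P(A|B)P(B)/P(A) = (6/55)/(39/220) = 8/13

8/13


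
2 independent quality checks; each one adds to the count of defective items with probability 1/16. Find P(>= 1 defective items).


P(at least one) = 1 - P(none)
P(none) = (1 - 1/16)^2 = (15/16)^2 = 225/256
P(at least one) = 1 - 225/256 = 31/256

31/256


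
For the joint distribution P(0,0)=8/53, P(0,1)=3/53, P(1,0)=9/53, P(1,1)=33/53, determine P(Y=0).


P(Y=0) = P(0,0)+P(1,0) = 8/53 + 9/53 = 17/53

17/53


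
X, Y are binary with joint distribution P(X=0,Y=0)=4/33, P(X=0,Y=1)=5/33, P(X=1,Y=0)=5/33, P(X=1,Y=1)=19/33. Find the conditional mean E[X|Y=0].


P(Y=0) = 9/33
E[X|Y=0] = (0*4 + 1*5)/9 = 5/9

5/9


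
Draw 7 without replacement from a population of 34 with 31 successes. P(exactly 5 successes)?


P(X=5) = C(31,5)*C(3,2) / C(34,7)
= 169911*3 / 5379616
= 509733/5379616 = 567/5984

567/5984


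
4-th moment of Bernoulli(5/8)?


For Bernoulli: X in {0,1}
E[X^4] = 0^4*(1-5/8) + 1^4*5/8 = 5/8

5/8


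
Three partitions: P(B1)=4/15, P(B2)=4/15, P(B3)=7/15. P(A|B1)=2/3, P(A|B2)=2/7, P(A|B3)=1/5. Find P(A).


P(A) = P(A|B1)P(B1) + P(A|B2)P(B2) + P(A|B3)P(B3)
= 2/3*4/15 + 2/7*4/15 + 1/5*7/15
= 8/45 + 8/105 + 7/75 = 547/1575

547/1575


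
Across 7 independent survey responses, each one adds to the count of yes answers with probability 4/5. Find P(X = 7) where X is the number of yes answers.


P(X=7) = C(7,7) * p^7 * (1-p)^0
= 1 * 16384/78125 * 1
= 16384/78125

16384/78125


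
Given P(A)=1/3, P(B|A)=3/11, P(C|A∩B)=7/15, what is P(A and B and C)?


P(A∩B∩C) = P(A) * P(B|A) * P(C|A∩B)
= 1/3 * 3/11 * 7/15
= 1/11 * 7/15 = 7/165

7/165


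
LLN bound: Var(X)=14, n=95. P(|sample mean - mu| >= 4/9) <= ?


Var(Xbar) = Var(X)/n = 14/95
Chebyshev: P(|Xbar-mu| >= 4/9) <= Var(Xbar)/(4/9)^2 = (14/95)/(16/81) = 567/760

567/760


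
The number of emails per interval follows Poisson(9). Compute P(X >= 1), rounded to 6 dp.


P(X>=1) = 1 - P(X<=0) = 1 - (e^(-9)*9^0/0!)
≈ 1 - 0.0001234098 = 0.9998765902
≈ 0.999877

0.999877


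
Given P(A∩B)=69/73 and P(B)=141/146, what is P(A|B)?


P(A|B) = P(A∩B)/P(B) = (138/146)/(141/146) = 138/141 = 46/47

46/47


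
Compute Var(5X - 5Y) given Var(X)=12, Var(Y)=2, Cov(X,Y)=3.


Var(5X - 5Y) = 5^2*Var(X) + (-5)^2*Var(Y) + 2*5*(-5)*Cov(X,Y)
= 25*12 + 25*2 - 50*3
= 300 + 50 - 150 = 200

200


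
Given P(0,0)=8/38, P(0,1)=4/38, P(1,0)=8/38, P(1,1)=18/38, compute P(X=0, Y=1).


Read from table: P(X=0, Y=1) = 4/38 = 2/19

2/19


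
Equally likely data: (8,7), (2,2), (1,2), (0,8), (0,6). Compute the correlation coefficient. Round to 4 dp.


Cov(X,Y) = 1.4000, Var(X) = 8.9600, Var(Y) = 6.4000
rho = Cov/(sqrt(VarX)*sqrt(VarY)) = 0.1849

0.1849


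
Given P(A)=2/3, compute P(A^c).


P(A') = 1 - P(A) = 1 - 2/3 = 1/3

1/3


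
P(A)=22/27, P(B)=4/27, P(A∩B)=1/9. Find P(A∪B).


P(A∪B) = P(A) + P(B) - P(A∩B)
= 22/27 + 4/27 - 1/9 = 23/27

23/27


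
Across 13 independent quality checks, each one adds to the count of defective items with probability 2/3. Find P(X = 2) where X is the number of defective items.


P(X=2) = C(13,2) * p^2 * (1-p)^11
= 78 * 4/9 * 1/177147
= 104/531441

104/531441


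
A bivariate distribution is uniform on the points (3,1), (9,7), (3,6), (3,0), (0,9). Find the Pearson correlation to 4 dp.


Cov(X,Y) = 0.2400, Var(X) = 8.6400, Var(Y) = 12.2400
rho = Cov/(sqrt(VarX)*sqrt(VarY)) = 0.0233

0.0233


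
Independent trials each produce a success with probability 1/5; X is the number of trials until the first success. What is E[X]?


For geometric (trials until first success), E[X] = 1/p = 1/(1/5) = 5

5


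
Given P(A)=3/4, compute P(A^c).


P(A') = 1 - P(A) = 1 - 3/4 = 1/4

1/4


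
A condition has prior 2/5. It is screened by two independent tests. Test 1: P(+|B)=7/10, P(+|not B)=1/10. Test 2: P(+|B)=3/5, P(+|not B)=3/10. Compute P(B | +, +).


After test 1: P(+) = 7/10*2/5 + 1/10*3/5 = 17/50
P(B|+) = (7/25)/(17/50) = 14/17
After test 2 (use post1 as new prior): P(+) = 3/5*14/17 + 3/10*3/17 = 93/170
P(B|+,+) = (42/85)/(93/170) = 28/31

28/31


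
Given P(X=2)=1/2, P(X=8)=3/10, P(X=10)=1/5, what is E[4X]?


E[4X] = sum(g(x)*P(x))
= 8*1/2 + 32*3/10 + 40*1/5
= 108/5

108/5


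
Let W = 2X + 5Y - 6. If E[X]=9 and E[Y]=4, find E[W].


E[2X + 5Y - 6] = 2*E[X] + 5*E[Y] - 6
= (2)*(9) + (5)*(4) + (-6)
= 18 + 20 - 6 = 32

32


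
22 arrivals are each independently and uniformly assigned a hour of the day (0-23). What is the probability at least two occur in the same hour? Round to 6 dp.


P(all different) = prod((24-i)/24 for i=0..21) = 0.000000
P(at least one match) = 1 - 0.000000 = 1.000000

1.000000


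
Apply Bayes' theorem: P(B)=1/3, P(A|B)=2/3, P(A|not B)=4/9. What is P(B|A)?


P(A) = P(A|B)P(B) + P(A|B')P(B') = 2/3*1/3 + 4/9*2/3 = 14/27
P(B|A) = P(A|B)P(B)/P(A) = (2/9)/(14/27) = 3/7

3/7


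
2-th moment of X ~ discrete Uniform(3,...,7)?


E[X^2] = (1/5) * sum(x^2 for x=3..7)
= 135/5 = 27

27


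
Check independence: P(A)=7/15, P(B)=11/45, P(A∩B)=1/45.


P(A)*P(B) = 7/15*11/45 = 77/675
P(A∩B) = 1/45 != 77/675, so not independent

No, A and B are not independent


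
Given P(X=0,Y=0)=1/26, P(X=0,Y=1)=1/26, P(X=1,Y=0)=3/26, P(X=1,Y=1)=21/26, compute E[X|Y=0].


P(Y=0) = 4/26
E[X|Y=0] = (0*1 + 1*3)/4 = 3/4

3/4


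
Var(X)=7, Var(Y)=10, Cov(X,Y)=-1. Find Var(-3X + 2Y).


Var(-3X + 2Y) = (-3)^2*Var(X) + 2^2*Var(Y) + 2*(-3)*2*Cov(X,Y)
= 9*7 + 4*10 - 12*(-1)
= 63 + 40 + 12 = 115

115


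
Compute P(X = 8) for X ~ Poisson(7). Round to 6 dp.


P(X=8) = e^(-7) * 7^8 / 8!
≈ 0.0009118819656 * 5764801 / 40320
≈ 0.130377

0.130377


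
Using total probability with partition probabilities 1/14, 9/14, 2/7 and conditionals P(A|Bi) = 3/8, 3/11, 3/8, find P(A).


P(A) = P(A|B1)P(B1) + P(A|B2)P(B2) + P(A|B3)P(B3)
= 3/8*1/14 + 3/11*9/14 + 3/8*2/7
= 3/112 + 27/154 + 3/28 = 381/1232

381/1232


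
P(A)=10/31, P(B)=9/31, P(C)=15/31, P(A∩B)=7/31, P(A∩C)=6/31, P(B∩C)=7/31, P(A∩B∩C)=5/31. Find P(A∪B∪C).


P(A∪B∪C) = P(A)+P(B)+P(C) - P(AB)-P(AC)-P(BC) + P(ABC)
= 10/31+9/31+15/31 - 7/31-6/31-7/31 + 5/31
= 19/31

19/31


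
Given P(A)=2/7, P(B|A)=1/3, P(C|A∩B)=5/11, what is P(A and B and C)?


P(A∩B∩C) = P(A) * P(B|A) * P(C|A∩B)
= 2/7 * 1/3 * 5/11
= 2/21 * 5/11 = 10/231

10/231


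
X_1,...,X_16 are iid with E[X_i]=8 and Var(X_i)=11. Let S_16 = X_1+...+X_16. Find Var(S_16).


By independence, Var(S_n) = n*Var(X_1) = 16*11 = 176

176


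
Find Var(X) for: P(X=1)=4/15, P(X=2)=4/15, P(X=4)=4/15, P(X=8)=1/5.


E[X] = 52/15, E[X^2] = 92/5
Var(X) = E[X^2] - (E[X])^2 = 92/5 - (52/15)^2 = 1436/225

1436/225


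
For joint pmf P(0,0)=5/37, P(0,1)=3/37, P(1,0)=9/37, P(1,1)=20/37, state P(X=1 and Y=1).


Read from table: P(X=1, Y=1) = 20/37

20/37


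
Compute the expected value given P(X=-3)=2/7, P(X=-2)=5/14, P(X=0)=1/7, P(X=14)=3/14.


E[X] = sum(x * P(x))
= -3*2/7 - 2*5/14 + 0*1/7 + 14*3/14
= 10/7

10/7


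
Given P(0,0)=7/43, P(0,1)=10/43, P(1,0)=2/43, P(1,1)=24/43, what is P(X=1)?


P(X=1) = P(1,0)+P(1,1) = 2/43 + 24/43 = 26/43

26/43


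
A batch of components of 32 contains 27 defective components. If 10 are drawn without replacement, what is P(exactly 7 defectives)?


P(X=7) = C(27,7)*C(5,3) / C(32,10)
= 888030*10 / 64512240
= 8880300/64512240 = 495/3596

495/3596


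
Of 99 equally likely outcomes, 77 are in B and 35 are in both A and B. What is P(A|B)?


P(A|B) = P(A∩B)/P(B) = (35/99)/(77/99) = 35/77 = 5/11

5/11


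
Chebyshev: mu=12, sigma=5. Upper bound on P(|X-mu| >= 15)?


k = 15/5 = 3
Chebyshev: P(|X-mu| >= k*sigma) <= 1/k^2 = 1/3^2 = 1/9

1/9


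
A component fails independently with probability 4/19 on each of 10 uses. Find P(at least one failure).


P(at least one) = 1 - P(none)
P(none) = (1 - 4/19)^10 = (15/19)^10 = 576650390625/6131066257801
P(at least one) = 1 - 576650390625/6131066257801 = 5554415867176/6131066257801

5554415867176/6131066257801


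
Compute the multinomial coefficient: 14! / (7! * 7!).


14! = 87178291200
Denominator: 7!=5040 * 7!=5040
Coefficient = 87178291200 / 25401600 = 3432

3432


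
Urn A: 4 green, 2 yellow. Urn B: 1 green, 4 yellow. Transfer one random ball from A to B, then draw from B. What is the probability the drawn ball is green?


P(transfer green) = 4/6 = 2/3; P(transfer yellow) = 1/3
If green transferred: Urn II has 2 green of 6, so P(green|green moved) = 1/3
If yellow transferred: Urn II has 1 green of 6, so P(green|yellow moved) = 1/6
By total probability: P(green) = 2/3*1/3 + 1/3*1/6 = 5/18

5/18


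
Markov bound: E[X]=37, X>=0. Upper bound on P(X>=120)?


Markov: P(X >= a) <= E[X]/a
P(X >= 120) <= 37/120

37/120


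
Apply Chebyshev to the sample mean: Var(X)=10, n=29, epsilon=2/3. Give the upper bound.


Var(Xbar) = Var(X)/n = 10/29
Chebyshev: P(|Xbar-mu| >= 2/3) <= Var(Xbar)/(2/3)^2 = (10/29)/(4/9) = 45/58

45/58


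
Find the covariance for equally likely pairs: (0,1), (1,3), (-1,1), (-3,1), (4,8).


E[X]=1/5, E[Y]=14/5, E[XY]=31/5
Cov(X,Y) = E[XY] - E[X]E[Y] = 31/5 - 1/5*14/5 = 141/25

141/25


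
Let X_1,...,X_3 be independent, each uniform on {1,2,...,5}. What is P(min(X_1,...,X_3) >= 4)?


P(min >= 4) = P(all X_i >= 4) = (P(X_1 >= 4))^3
= (2/5)^3 = 8/125

8/125


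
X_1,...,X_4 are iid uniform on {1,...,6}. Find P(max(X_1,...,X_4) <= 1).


P(max <= 1) = P(all X_i <= 1) = (P(X_1 <= 1))^4
= (1/6)^4 = 1/1296

1/1296


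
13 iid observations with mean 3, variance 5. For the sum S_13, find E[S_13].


E[S_n] = n*E[X_1] = 13*3 = 39

39


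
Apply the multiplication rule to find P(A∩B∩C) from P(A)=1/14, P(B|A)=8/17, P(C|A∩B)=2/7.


P(A∩B∩C) = P(A) * P(B|A) * P(C|A∩B)
= 1/14 * 8/17 * 2/7
= 4/119 * 2/7 = 8/833

8/833


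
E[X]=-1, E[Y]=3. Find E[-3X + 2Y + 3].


E[-3X + 2Y + 3] = -3*E[X] + 2*E[Y] + 3
= (-3)*(-1) + (2)*(3) + (3)
= 3 + 6 + 3 = 12

12


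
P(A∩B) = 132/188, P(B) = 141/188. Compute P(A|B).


P(A|B) = P(A∩B)/P(B) = (132/188)/(141/188) = 132/141 = 44/47

44/47


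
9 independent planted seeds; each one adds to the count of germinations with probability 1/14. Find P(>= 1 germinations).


P(at least one) = 1 - P(none)
P(none) = (1 - 1/14)^9 = (13/14)^9 = 10604499373/20661046784
P(at least one) = 1 - 10604499373/20661046784 = 10056547411/20661046784

10056547411/20661046784


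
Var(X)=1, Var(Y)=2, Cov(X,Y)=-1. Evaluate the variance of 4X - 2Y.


Var(4X - 2Y) = 4^2*Var(X) + (-2)^2*Var(Y) + 2*4*(-2)*Cov(X,Y)
= 16*1 + 4*2 - 16*(-1)
= 16 + 8 + 16 = 40

40


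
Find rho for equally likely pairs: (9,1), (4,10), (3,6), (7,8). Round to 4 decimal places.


Cov(X,Y) = -5.1875, Var(X) = 5.6875, Var(Y) = 11.1875
rho = Cov/(sqrt(VarX)*sqrt(VarY)) = -0.6503

-0.6503


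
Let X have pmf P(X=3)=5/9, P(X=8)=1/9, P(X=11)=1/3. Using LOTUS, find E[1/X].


E[1/X] = sum(g(x)*P(x))
= 1/3*5/9 + 1/8*1/9 + 1/11*1/3
= 545/2376

545/2376


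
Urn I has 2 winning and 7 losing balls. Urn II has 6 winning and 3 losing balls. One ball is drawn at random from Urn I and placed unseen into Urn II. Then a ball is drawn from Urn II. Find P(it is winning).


P(transfer winning) = 2/9; P(transfer losing) = 7/9
If winning transferred: Urn II has 7 winning of 10, so P(winning|winning moved) = 7/10
If losing transferred: Urn II has 6 winning of 10, so P(winning|losing moved) = 3/5
By total probability: P(winning) = 2/9*7/10 + 7/9*3/5 = 28/45

28/45


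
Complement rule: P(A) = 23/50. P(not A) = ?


P(A') = 1 - P(A) = 1 - 23/50 = 27/50

27/50


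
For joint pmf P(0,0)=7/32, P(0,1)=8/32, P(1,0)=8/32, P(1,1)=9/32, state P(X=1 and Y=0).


Read from table: P(X=1, Y=0) = 8/32 = 1/4

1/4


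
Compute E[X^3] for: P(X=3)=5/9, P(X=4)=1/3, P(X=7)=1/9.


E[X^3] = sum(x^3 * P(x))
= 27*5/9 + 64*1/3 + 343*1/9
= 670/9

670/9


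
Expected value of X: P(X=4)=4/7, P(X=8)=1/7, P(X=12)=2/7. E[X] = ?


E[X] = sum(x * P(x))
= 4*4/7 + 8*1/7 + 12*2/7
= 48/7

48/7


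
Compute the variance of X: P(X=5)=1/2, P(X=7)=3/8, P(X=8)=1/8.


E[X] = 49/8, E[X^2] = 311/8
Var(X) = E[X^2] - (E[X])^2 = 311/8 - (49/8)^2 = 87/64

87/64


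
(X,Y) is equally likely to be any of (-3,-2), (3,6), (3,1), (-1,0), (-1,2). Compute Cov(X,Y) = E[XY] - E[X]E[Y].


E[X]=1/5, E[Y]=7/5, E[XY]=5
Cov(X,Y) = E[XY] - E[X]E[Y] = 5 - 1/5*7/5 = 118/25

118/25


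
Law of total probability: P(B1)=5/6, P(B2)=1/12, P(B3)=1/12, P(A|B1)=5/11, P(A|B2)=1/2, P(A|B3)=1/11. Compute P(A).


P(A) = P(A|B1)P(B1) + P(A|B2)P(B2) + P(A|B3)P(B3)
= 5/11*5/6 + 1/2*1/12 + 1/11*1/12
= 25/66 + 1/24 + 1/132 = 113/264

113/264


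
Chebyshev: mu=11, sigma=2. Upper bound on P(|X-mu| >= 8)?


k = 8/2 = 4
Chebyshev: P(|X-mu| >= k*sigma) <= 1/k^2 = 1/4^2 = 1/16

1/16


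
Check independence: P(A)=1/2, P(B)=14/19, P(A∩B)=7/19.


P(A)*P(B) = 1/2*14/19 = 7/19
P(A∩B) = 7/19, which equals P(A)P(B), so independent

Yes, A and B are independent


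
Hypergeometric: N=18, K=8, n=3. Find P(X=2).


P(X=2) = C(8,2)*C(10,1) / C(18,3)
= 28*10 / 816
= 280/816 = 35/102

35/102


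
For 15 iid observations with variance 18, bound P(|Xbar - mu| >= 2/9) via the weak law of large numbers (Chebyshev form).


Var(Xbar) = Var(X)/n = 18/15
Chebyshev: P(|Xbar-mu| >= 2/9) <= Var(Xbar)/(2/9)^2 = (6/5)/(4/81) = 243/10
Bound exceeds 1, so trivial bound: 1

1


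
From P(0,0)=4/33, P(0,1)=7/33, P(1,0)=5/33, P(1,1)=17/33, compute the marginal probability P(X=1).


P(X=1) = P(1,0)+P(1,1) = 5/33 + 17/33 = 22/33 = 2/3

2/3


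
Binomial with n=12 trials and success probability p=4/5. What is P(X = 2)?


P(X=2) = C(12,2) * p^2 * (1-p)^10
= 66 * 16/25 * 1/9765625
= 1056/244140625

1056/244140625


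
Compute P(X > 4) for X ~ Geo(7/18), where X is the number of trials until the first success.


P(X > 4) = P(first 4 trials all fail) = (1-p)^4 = (11/18)^4 = 14641/104976

14641/104976


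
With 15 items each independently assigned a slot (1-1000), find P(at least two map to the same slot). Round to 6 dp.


P(all different) = prod((1000-i)/1000 for i=0..14) = 0.899864
P(at least one match) = 1 - 0.899864 = 0.100136

0.100136


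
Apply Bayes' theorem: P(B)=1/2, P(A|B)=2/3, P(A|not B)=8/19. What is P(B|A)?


P(A) = P(A|B)P(B) + P(A|B')P(B') = 2/3*1/2 + 8/19*1/2 = 31/57
P(B|A) = P(A|B)P(B)/P(A) = (1/3)/(31/57) = 19/31

19/31


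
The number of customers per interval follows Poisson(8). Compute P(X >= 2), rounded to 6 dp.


P(X>=2) = 1 - P(X<=1) = 1 - (e^(-8)*8^0/0! + e^(-8)*8^1/1!)
≈ 1 - (0.0003354626 + 0.0026837010)
= 1 - 0.0030191636 = 0.9969808364
≈ 0.996981

0.996981


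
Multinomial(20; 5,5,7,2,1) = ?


20! = 2432902008176640000
Denominator: 5!=120 * 5!=120 * 7!=5040 * 2!=2 * 1!=1
Coefficient = 2432902008176640000 / 145152000 = 16761064320

16761064320


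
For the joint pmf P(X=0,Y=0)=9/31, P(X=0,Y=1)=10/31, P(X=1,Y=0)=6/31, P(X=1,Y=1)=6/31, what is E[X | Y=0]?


P(Y=0) = 15/31
E[X|Y=0] = (0*9 + 1*6)/15 = 6/15 = 2/5

2/5


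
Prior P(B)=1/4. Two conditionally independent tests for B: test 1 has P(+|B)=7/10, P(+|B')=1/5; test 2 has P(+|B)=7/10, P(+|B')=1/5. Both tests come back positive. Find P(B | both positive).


After test 1: P(+) = 7/10*1/4 + 1/5*3/4 = 13/40
P(B|+) = (7/40)/(13/40) = 7/13
After test 2 (use post1 as new prior): P(+) = 7/10*7/13 + 1/5*6/13 = 61/130
P(B|+,+) = (49/130)/(61/130) = 49/61

49/61


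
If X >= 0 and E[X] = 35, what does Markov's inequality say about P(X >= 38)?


Markov: P(X >= a) <= E[X]/a
P(X >= 38) <= 35/38

35/38


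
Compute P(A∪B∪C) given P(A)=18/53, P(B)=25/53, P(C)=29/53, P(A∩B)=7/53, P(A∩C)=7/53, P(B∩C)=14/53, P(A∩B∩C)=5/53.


P(A∪B∪C) = P(A)+P(B)+P(C) - P(AB)-P(AC)-P(BC) + P(ABC)
= 18/53+25/53+29/53 - 7/53-7/53-14/53 + 5/53
= 49/53

49/53


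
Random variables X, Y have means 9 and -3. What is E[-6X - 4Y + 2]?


E[-6X - 4Y + 2] = -6*E[X] - 4*E[Y] + 2
= (-6)*(9) + (-4)*(-3) + (2)
= -54 + 12 + 2 = -40

-40


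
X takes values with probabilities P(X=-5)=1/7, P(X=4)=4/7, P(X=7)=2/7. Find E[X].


E[X] = sum(x * P(x))
= -5*1/7 + 4*4/7 + 7*2/7
= 25/7

25/7


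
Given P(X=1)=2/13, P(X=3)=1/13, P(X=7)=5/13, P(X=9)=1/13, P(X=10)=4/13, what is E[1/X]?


E[1/X] = sum(g(x)*P(x))
= 1*2/13 + 1/3*1/13 + 1/7*5/13 + 1/9*1/13 + 1/10*4/13
= 1121/4095

1121/4095


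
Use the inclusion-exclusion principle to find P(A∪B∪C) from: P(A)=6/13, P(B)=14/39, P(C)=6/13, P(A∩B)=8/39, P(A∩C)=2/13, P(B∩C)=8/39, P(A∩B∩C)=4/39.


P(A∪B∪C) = P(A)+P(B)+P(C) - P(AB)-P(AC)-P(BC) + P(ABC)
= 6/13+14/39+6/13 - 8/39-2/13-8/39 + 4/39
= 32/39

32/39


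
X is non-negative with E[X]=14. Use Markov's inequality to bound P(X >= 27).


Markov: P(X >= a) <= E[X]/a
P(X >= 27) <= 14/27

14/27


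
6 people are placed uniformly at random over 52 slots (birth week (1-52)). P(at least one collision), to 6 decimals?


P(all different) = prod((52-i)/52 for i=0..5) = 0.741410
P(at least one match) = 1 - 0.741410 = 0.258590

0.258590


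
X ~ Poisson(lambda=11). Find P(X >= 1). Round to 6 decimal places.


P(X>=1) = 1 - P(X<=0) = 1 - (e^(-11)*11^0/0!)
≈ 1 - 0.0000167017 = 0.9999832983
≈ 0.999983

0.999983


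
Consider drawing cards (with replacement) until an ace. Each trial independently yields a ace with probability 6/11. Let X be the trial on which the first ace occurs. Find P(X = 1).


P(X=1) = (1-p)^0 * p = (5/11)^0 * 6/11
= 1 * 6/11 = 6/11

6/11


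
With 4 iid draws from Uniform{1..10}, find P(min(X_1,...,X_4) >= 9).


P(min >= 9) = P(all X_i >= 9) = (P(X_1 >= 9))^4
= (2/10)^4 = (1/5)^4 = 1/625

1/625


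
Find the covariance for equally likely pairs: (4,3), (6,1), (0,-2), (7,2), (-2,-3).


E[X]=3, E[Y]=1/5, E[XY]=38/5
Cov(X,Y) = E[XY] - E[X]E[Y] = 38/5 - 3*1/5 = 7

7


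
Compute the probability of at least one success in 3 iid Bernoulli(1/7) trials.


P(at least one) = 1 - P(none)
P(none) = (1 - 1/7)^3 = (6/7)^3 = 216/343
P(at least one) = 1 - 216/343 = 127/343

127/343


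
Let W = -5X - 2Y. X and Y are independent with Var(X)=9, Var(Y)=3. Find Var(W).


Independence => Cov(X,Y)=0
Var(-5X - 2Y) = (-5)^2*Var(X) + (-2)^2*Var(Y)
= 25*9 + 4*3 = 237

237


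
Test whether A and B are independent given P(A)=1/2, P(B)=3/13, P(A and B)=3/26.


P(A)*P(B) = 1/2*3/13 = 3/26
P(A∩B) = 3/26, which equals P(A)P(B), so independent

Yes, A and B are independent


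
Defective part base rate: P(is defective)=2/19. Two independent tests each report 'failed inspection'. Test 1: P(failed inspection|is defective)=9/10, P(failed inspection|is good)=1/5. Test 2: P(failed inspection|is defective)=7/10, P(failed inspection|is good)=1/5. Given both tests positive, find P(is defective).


After test 1: P(+) = 9/10*2/19 + 1/5*17/19 = 26/95
P(B|+) = (9/95)/(26/95) = 9/26
After test 2 (use post1 as new prior): P(+) = 7/10*9/26 + 1/5*17/26 = 97/260
P(B|+,+) = (63/260)/(97/260) = 63/97

63/97


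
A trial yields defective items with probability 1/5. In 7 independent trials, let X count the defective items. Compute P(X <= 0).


P(X<=0) = P(X=0)
= 16384/78125
= 16384/78125

16384/78125


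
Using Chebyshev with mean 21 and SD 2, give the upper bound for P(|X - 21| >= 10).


k = 10/2 = 5
Chebyshev: P(|X-mu| >= k*sigma) <= 1/k^2 = 1/5^2 = 1/25

1/25


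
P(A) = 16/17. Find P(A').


P(A') = 1 - P(A) = 1 - 16/17 = 1/17

1/17


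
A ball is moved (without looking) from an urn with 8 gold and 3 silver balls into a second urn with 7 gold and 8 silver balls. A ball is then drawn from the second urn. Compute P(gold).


P(transfer gold) = 8/11; P(transfer silver) = 3/11
If gold transferred: Urn II has 8 gold of 16, so P(gold|gold moved) = 1/2
If silver transferred: Urn II has 7 gold of 16, so P(gold|silver moved) = 7/16
By total probability: P(gold) = 8/11*1/2 + 3/11*7/16 = 85/176

85/176


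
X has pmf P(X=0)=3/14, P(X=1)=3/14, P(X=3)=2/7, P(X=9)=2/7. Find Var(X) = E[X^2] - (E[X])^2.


E[X] = 51/14, E[X^2] = 363/14
Var(X) = E[X^2] - (E[X])^2 = 363/14 - (51/14)^2 = 2481/196

2481/196


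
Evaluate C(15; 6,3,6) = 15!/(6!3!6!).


15! = 1307674368000
Denominator: 6!=720 * 3!=6 * 6!=720
Coefficient = 1307674368000 / 3110400 = 420420

420420


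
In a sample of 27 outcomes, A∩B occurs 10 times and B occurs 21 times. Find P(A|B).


P(A|B) = P(A∩B)/P(B) = (10/27)/(21/27) = 10/21

10/21


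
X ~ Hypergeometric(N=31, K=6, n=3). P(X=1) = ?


P(X=1) = C(6,1)*C(25,2) / C(31,3)
= 6*300 / 4495
= 1800/4495 = 360/899

360/899


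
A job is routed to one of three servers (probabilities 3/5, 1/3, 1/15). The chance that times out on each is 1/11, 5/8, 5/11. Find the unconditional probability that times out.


P(A) = P(A|B1)P(B1) + P(A|B2)P(B2) + P(A|B3)P(B3)
= 1/11*3/5 + 5/8*1/3 + 5/11*1/15
= 3/55 + 5/24 + 1/33 = 129/440

129/440


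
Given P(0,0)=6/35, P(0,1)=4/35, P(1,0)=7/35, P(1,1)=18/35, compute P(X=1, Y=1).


Read from table: P(X=1, Y=1) = 18/35

18/35


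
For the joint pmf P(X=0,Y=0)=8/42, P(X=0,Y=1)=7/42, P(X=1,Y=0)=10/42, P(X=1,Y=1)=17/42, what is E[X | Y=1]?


P(Y=1) = 24/42
E[X|Y=1] = (0*7 + 1*17)/24 = 17/24

17/24


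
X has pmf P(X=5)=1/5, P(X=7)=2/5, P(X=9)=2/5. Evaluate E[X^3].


E[X^3] = sum(x^3 * P(x))
= 125*1/5 + 343*2/5 + 729*2/5
= 2269/5

2269/5


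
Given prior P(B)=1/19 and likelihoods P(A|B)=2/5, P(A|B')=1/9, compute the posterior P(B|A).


P(A) = P(A|B)P(B) + P(A|B')P(B') = 2/5*1/19 + 1/9*18/19 = 12/95
P(B|A) = P(A|B)P(B)/P(A) = (2/95)/(12/95) = 1/6

1/6


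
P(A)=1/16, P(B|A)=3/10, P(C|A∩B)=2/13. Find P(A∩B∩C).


P(A∩B∩C) = P(A) * P(B|A) * P(C|A∩B)
= 1/16 * 3/10 * 2/13
= 3/160 * 2/13 = 3/1040

3/1040


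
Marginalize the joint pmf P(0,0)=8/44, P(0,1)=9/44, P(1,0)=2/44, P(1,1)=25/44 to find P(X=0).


P(X=0) = P(0,0)+P(0,1) = 8/44 + 9/44 = 17/44

17/44


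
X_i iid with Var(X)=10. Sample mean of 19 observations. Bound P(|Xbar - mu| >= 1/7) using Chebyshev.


Var(Xbar) = Var(X)/n = 10/19
Chebyshev: P(|Xbar-mu| >= 1/7) <= Var(Xbar)/(1/7)^2 = (10/19)/(1/49) = 490/19
Bound exceeds 1, so trivial bound: 1

1


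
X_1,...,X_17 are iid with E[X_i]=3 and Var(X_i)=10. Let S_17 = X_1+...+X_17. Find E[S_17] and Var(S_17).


E[S_n] = n*mu = 17*3 = 51
Var(S_n) = n*sigma^2 = 17*10 = 170

E[S_17]=51, Var(S_17)=170


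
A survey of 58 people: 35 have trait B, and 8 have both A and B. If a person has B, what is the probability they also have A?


P(A|B) = P(A∩B)/P(B) = (8/58)/(35/58) = 8/35

8/35


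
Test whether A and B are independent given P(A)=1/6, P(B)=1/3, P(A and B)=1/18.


P(A)*P(B) = 1/6*1/3 = 1/18
P(A∩B) = 1/18, which equals P(A)P(B), so independent

Yes, A and B are independent


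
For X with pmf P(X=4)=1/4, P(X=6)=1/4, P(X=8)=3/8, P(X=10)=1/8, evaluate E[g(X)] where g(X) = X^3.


E[X^3] = sum(g(x)*P(x))
= 64*1/4 + 216*1/4 + 512*3/8 + 1000*1/8
= 387

387


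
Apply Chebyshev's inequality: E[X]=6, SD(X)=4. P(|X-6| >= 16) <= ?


k = 16/4 = 4
Chebyshev: P(|X-mu| >= k*sigma) <= 1/k^2 = 1/4^2 = 1/16

1/16


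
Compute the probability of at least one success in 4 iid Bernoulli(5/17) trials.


P(at least one) = 1 - P(none)
P(none) = (1 - 5/17)^4 = (12/17)^4 = 20736/83521
P(at least one) = 1 - 20736/83521 = 62785/83521

62785/83521


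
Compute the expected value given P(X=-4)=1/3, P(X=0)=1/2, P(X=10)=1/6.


E[X] = sum(x * P(x))
= -4*1/3 + 0*1/2 + 10*1/6
= 1/3

1/3


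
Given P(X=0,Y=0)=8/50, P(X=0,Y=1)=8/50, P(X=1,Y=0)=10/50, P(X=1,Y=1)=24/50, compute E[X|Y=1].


P(Y=1) = 32/50
E[X|Y=1] = (0*8 + 1*24)/32 = 24/32 = 3/4

3/4


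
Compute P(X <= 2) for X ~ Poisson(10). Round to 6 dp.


P(X<=2) = e^(-10)*10^0/0! + e^(-10)*10^1/1! + e^(-10)*10^2/2!
≈ 0.0000453999 + 0.0004539993 + 0.0022699965
= 0.0027693957
≈ 0.002769

0.002769


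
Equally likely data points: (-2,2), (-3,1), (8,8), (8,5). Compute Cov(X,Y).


E[X]=11/4, E[Y]=4, E[XY]=97/4
Cov(X,Y) = E[XY] - E[X]E[Y] = 97/4 - 11/4*4 = 53/4

53/4


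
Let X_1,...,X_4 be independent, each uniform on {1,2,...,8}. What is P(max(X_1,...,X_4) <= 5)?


P(max <= 5) = P(all X_i <= 5) = (P(X_1 <= 5))^4
= (5/8)^4 = 625/4096

625/4096


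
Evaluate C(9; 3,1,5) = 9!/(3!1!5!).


9! = 362880
Denominator: 3!=6 * 1!=1 * 5!=120
Coefficient = 362880 / 720 = 504

504


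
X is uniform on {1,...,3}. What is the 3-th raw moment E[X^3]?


E[X^3] = (1/3) * sum(x^3 for x=1..3)
= 36/3 = 12

12


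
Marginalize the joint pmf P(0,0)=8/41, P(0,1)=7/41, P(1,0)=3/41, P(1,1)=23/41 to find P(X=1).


P(X=1) = P(1,0)+P(1,1) = 3/41 + 23/41 = 26/41

26/41


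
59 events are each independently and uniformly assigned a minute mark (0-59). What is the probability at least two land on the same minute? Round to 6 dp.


P(all different) = prod((60-i)/60 for i=0..58) = 0.000000
P(at least one match) = 1 - 0.000000 = 1.000000

1.000000


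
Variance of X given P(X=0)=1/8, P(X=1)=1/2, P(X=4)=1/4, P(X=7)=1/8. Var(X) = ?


E[X] = 19/8, E[X^2] = 85/8
Var(X) = E[X^2] - (E[X])^2 = 85/8 - (19/8)^2 = 319/64

319/64


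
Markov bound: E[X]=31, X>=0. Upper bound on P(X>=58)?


Markov: P(X >= a) <= E[X]/a
P(X >= 58) <= 31/58

31/58


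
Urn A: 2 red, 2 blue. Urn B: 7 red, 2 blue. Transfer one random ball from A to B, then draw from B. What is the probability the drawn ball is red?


P(transfer red) = 2/4 = 1/2; P(transfer blue) = 1/2
If red transferred: Urn II has 8 red of 10, so P(red|red moved) = 4/5
If blue transferred: Urn II has 7 red of 10, so P(red|blue moved) = 7/10
By total probability: P(red) = 1/2*4/5 + 1/2*7/10 = 3/4

3/4


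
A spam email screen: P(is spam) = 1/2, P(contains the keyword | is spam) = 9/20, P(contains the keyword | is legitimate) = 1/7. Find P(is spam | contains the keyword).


P(A) = P(A|B)P(B) + P(A|B')P(B') = 9/20*1/2 + 1/7*1/2 = 83/280
P(B|A) = P(A|B)P(B)/P(A) = (9/40)/(83/280) = 63/83

63/83


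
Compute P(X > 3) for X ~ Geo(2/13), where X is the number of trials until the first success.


P(X > 3) = P(first 3 trials all fail) = (1-p)^3 = (11/13)^3 = 1331/2197

1331/2197


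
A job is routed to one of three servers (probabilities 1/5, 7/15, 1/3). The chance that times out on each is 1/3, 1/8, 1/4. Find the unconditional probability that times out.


P(A) = P(A|B1)P(B1) + P(A|B2)P(B2) + P(A|B3)P(B3)
= 1/3*1/5 + 1/8*7/15 + 1/4*1/3
= 1/15 + 7/120 + 1/12 = 5/24

5/24


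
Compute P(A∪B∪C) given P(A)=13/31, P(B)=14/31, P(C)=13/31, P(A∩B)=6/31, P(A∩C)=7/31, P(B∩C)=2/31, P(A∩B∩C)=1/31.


P(A∪B∪C) = P(A)+P(B)+P(C) - P(AB)-P(AC)-P(BC) + P(ABC)
= 13/31+14/31+13/31 - 6/31-7/31-2/31 + 1/31
= 26/31

26/31


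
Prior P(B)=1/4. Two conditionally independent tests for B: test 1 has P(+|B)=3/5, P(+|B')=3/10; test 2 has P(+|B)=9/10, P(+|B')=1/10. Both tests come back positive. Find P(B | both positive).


After test 1: P(+) = 3/5*1/4 + 3/10*3/4 = 3/8
P(B|+) = (3/20)/(3/8) = 2/5
After test 2 (use post1 as new prior): P(+) = 9/10*2/5 + 1/10*3/5 = 21/50
P(B|+,+) = (9/25)/(21/50) = 6/7

6/7


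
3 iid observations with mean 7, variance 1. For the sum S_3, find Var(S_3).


By independence, Var(S_n) = n*Var(X_1) = 3*1 = 3

3


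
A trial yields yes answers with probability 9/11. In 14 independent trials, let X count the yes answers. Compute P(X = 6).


P(X=6) = C(14,6) * p^6 * (1-p)^8
= 3003 * 531441/1771561 * 256/214358881
= 37141348608/34522712143931

37141348608/34522712143931


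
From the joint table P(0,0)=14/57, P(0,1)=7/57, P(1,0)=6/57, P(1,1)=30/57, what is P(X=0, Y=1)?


Read from table: P(X=0, Y=1) = 7/57

7/57


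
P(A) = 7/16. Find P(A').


P(A') = 1 - P(A) = 1 - 7/16 = 9/16

9/16


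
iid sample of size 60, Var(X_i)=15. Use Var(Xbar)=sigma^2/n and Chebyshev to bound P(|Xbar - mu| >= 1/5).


Var(Xbar) = Var(X)/n = 15/60
Chebyshev: P(|Xbar-mu| >= 1/5) <= Var(Xbar)/(1/5)^2 = (1/4)/(1/25) = 25/4
Bound exceeds 1, so trivial bound: 1

1


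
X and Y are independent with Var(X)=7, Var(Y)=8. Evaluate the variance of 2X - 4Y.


Independence => Cov(X,Y)=0
Var(2X - 4Y) = 2^2*Var(X) + (-4)^2*Var(Y)
= 4*7 + 16*8 = 156

156


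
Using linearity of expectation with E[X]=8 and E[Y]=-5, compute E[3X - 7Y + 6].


E[3X - 7Y + 6] = 3*E[X] - 7*E[Y] + 6
= (3)*(8) + (-7)*(-5) + (6)
= 24 + 35 + 6 = 65

65


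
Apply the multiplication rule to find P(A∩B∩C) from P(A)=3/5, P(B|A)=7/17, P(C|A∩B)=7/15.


P(A∩B∩C) = P(A) * P(B|A) * P(C|A∩B)
= 3/5 * 7/17 * 7/15
= 21/85 * 7/15 = 49/425

49/425


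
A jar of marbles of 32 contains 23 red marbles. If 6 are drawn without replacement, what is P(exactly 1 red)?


P(X=1) = C(23,1)*C(9,5) / C(32,6)
= 23*126 / 906192
= 2898/906192 = 23/7192

23/7192


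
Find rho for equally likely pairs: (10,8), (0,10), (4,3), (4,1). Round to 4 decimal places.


Cov(X,Y) = -0.7500, Var(X) = 12.7500, Var(Y) = 13.2500
rho = Cov/(sqrt(VarX)*sqrt(VarY)) = -0.0577

-0.0577


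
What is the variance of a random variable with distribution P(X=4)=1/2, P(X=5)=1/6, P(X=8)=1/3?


E[X] = 11/2, E[X^2] = 67/2
Var(X) = E[X^2] - (E[X])^2 = 67/2 - (11/2)^2 = 13/4

13/4


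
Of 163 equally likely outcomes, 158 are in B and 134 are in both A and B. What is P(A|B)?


P(A|B) = P(A∩B)/P(B) = (134/163)/(158/163) = 134/158 = 67/79

67/79


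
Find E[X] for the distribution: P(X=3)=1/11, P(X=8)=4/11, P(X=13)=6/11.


E[X] = sum(x * P(x))
= 3*1/11 + 8*4/11 + 13*6/11
= 113/11

113/11


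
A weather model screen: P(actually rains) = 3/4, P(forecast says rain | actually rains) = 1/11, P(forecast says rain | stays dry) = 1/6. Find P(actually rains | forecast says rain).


P(A) = P(A|B)P(B) + P(A|B')P(B') = 1/11*3/4 + 1/6*1/4 = 29/264
P(B|A) = P(A|B)P(B)/P(A) = (3/44)/(29/264) = 18/29

18/29


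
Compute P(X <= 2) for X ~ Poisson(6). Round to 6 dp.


P(X<=2) = e^(-6)*6^0/0! + e^(-6)*6^1/1! + e^(-6)*6^2/2!
≈ 0.0024787522 + 0.0148725131 + 0.0446175392
= 0.0619688045
≈ 0.061969

0.061969


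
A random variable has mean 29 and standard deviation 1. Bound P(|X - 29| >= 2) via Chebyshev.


k = 2/1 = 2
Chebyshev: P(|X-mu| >= k*sigma) <= 1/k^2 = 1/2^2 = 1/4

1/4


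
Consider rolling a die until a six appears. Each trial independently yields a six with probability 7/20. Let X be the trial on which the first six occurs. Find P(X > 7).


P(X > 7) = P(first 7 trials all fail) = (1-p)^7 = (13/20)^7 = 62748517/1280000000

62748517/1280000000


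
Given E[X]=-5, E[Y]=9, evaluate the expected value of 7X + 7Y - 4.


E[7X + 7Y - 4] = 7*E[X] + 7*E[Y] - 4
= (7)*(-5) + (7)*(9) + (-4)
= -35 + 63 - 4 = 24

24


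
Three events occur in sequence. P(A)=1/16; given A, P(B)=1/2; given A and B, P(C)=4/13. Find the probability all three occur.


P(A∩B∩C) = P(A) * P(B|A) * P(C|A∩B)
= 1/16 * 1/2 * 4/13
= 1/32 * 4/13 = 1/104

1/104


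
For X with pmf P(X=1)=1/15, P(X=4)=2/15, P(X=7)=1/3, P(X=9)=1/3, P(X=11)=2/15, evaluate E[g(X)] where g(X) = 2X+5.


E[2X+5] = sum(g(x)*P(x))
= 7*1/15 + 13*2/15 + 19*1/3 + 23*1/3 + 27*2/15
= 99/5

99/5


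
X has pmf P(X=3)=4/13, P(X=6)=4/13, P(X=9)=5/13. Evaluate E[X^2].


E[X^2] = sum(x^2 * P(x))
= 9*4/13 + 36*4/13 + 81*5/13
= 45

45


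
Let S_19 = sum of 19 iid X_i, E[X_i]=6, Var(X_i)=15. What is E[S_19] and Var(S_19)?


E[S_n] = n*mu = 19*6 = 114
Var(S_n) = n*sigma^2 = 19*15 = 285

E[S_19]=114, Var(S_19)=285


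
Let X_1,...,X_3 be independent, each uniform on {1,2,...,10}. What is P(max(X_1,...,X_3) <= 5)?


P(max <= 5) = P(all X_i <= 5) = (P(X_1 <= 5))^3
= (5/10)^3 = (1/2)^3 = 1/8

1/8


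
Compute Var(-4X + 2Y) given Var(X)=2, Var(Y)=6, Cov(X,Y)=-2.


Var(-4X + 2Y) = (-4)^2*Var(X) + 2^2*Var(Y) + 2*(-4)*2*Cov(X,Y)
= 16*2 + 4*6 - 16*(-2)
= 32 + 24 + 32 = 88

88


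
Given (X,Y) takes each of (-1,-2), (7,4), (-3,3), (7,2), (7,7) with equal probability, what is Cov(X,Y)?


E[X]=17/5, E[Y]=14/5, E[XY]=84/5
Cov(X,Y) = E[XY] - E[X]E[Y] = 84/5 - 17/5*14/5 = 182/25

182/25


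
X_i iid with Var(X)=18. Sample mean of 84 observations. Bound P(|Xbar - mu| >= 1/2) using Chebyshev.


Var(Xbar) = Var(X)/n = 18/84
Chebyshev: P(|Xbar-mu| >= 1/2) <= Var(Xbar)/(1/2)^2 = (3/14)/(1/4) = 6/7

6/7


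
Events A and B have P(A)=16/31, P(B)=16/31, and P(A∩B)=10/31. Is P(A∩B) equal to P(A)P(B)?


P(A)*P(B) = 16/31*16/31 = 256/961
P(A∩B) = 10/31 != 256/961, so not independent

No, A and B are not independent


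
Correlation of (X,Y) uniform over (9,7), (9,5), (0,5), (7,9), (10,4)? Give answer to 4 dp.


Cov(X,Y) = 0.2000, Var(X) = 13.2000, Var(Y) = 3.2000
rho = Cov/(sqrt(VarX)*sqrt(VarY)) = 0.0308

0.0308


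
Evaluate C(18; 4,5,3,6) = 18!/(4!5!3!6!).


18! = 6402373705728000
Denominator: 4!=24 * 5!=120 * 3!=6 * 6!=720
Coefficient = 6402373705728000 / 12441600 = 514594080

514594080


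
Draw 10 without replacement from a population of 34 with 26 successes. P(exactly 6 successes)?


P(X=6) = C(26,6)*C(8,4) / C(34,10)
= 230230*70 / 131128140
= 16116100/131128140 = 5635/45849

5635/45849


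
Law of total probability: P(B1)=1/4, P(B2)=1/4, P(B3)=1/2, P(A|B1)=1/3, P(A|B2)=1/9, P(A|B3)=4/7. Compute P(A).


P(A) = P(A|B1)P(B1) + P(A|B2)P(B2) + P(A|B3)P(B3)
= 1/3*1/4 + 1/9*1/4 + 4/7*1/2
= 1/12 + 1/36 + 2/7 = 25/63

25/63


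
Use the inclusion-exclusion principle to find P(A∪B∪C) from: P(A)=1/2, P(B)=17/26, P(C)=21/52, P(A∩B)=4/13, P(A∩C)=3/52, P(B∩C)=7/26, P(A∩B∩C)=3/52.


P(A∪B∪C) = P(A)+P(B)+P(C) - P(AB)-P(AC)-P(BC) + P(ABC)
= 1/2+17/26+21/52 - 4/13-3/52-7/26 + 3/52
= 51/52

51/52


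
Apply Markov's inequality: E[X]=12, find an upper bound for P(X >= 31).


Markov: P(X >= a) <= E[X]/a
P(X >= 31) <= 12/31

12/31


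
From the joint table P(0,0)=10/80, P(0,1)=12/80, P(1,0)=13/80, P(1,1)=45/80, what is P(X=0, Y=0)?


Read from table: P(X=0, Y=0) = 10/80 = 1/8

1/8


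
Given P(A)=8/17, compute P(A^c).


P(A') = 1 - P(A) = 1 - 8/17 = 9/17

9/17


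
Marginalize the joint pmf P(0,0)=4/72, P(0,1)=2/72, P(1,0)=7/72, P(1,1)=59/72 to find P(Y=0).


P(Y=0) = P(0,0)+P(1,0) = 4/72 + 7/72 = 11/72

11/72


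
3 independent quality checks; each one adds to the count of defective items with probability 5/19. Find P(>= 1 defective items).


P(at least one) = 1 - P(none)
P(none) = (1 - 5/19)^3 = (14/19)^3 = 2744/6859
P(at least one) = 1 - 2744/6859 = 4115/6859

4115/6859


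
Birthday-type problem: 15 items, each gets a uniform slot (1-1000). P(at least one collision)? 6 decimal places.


P(all different) = prod((1000-i)/1000 for i=0..14) = 0.899864
P(at least one match) = 1 - 0.899864 = 0.100136

0.100136


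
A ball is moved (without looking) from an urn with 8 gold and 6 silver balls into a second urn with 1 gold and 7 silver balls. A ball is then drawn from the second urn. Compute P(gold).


P(transfer gold) = 8/14 = 4/7; P(transfer silver) = 3/7
If gold transferred: Urn II has 2 gold of 9, so P(gold|gold moved) = 2/9
If silver transferred: Urn II has 1 gold of 9, so P(gold|silver moved) = 1/9
By total probability: P(gold) = 4/7*2/9 + 3/7*1/9 = 11/63

11/63
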